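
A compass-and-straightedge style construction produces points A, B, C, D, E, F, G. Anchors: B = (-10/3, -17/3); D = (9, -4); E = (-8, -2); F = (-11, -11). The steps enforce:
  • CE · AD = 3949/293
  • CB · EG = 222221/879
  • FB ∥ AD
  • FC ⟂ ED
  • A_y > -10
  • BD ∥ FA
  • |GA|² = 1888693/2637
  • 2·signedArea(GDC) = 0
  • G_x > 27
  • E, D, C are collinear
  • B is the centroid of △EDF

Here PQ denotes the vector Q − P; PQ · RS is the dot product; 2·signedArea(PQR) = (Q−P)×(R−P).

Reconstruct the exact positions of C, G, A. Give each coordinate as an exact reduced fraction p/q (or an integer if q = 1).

1. C_x = -2905/293  [E, D, C are collinear ∩ FC ⟂ ED]
2. C_y = -520/293  [E, D, C are collinear ∩ FC ⟂ ED]
   → C = (-2905/293, -520/293)
3. G_x = 8179/293  [2·signedArea(GDC) = 0 ∩ CB · EG = 222221/879]
4. G_y = -1824/293  [2·signedArea(GDC) = 0 ∩ CB · EG = 222221/879]
   → G = (8179/293, -1824/293)
5. A_x = 4/3  [FB ∥ AD ∩ BD ∥ FA]
6. A_y = -28/3  [FB ∥ AD ∩ BD ∥ FA]
   → A = (4/3, -28/3)

A = (4/3, -28/3)
C = (-2905/293, -520/293)
G = (8179/293, -1824/293)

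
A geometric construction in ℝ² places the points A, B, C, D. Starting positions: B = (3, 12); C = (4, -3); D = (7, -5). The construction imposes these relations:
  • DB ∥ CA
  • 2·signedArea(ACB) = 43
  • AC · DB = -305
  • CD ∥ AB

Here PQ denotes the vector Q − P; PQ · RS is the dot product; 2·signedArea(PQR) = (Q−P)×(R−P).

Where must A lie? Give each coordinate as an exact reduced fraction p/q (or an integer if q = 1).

A = (0, 14)

1. A_x = 0  [CD ∥ AB ∩ DB ∥ CA]
2. A_y = 14  [CD ∥ AB ∩ DB ∥ CA]
   → A = (0, 14)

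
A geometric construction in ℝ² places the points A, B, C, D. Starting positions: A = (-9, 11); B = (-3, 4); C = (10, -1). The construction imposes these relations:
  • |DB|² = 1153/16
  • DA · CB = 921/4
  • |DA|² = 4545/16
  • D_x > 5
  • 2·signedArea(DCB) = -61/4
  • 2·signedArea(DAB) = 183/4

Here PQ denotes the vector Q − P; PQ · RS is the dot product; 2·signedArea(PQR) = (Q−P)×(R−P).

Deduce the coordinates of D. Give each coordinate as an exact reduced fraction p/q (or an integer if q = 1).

D = (21/4, 2)

1. D_x = 21/4  [2·signedArea(DCB) = -61/4 ∩ 2·signedArea(DAB) = 183/4]
2. D_y = 2  [2·signedArea(DCB) = -61/4 ∩ 2·signedArea(DAB) = 183/4]
   → D = (21/4, 2)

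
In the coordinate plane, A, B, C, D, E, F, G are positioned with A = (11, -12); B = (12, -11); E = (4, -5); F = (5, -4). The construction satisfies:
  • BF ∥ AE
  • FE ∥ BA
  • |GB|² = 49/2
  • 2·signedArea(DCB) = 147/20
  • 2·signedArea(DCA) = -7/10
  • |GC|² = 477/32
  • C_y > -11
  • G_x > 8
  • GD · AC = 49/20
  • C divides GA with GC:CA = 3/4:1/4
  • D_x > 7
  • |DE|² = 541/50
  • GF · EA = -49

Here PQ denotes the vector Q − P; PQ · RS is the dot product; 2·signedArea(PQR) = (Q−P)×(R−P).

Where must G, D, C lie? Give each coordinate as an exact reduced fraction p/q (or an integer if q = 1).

1. G_x = 17/2  [line -7·x + 7·y + 112 = 0 ∩ |GB|² = 49/2]
2. G_y = -15/2  [line -7·x + 7·y + 112 = 0 ∩ |GB|² = 49/2]
   → G = (17/2, -15/2)
3. C_x = 83/8  [C divides GA with GC:CA = 3/4:1/4]
4. C_y = -87/8  [C divides GA with GC:CA = 3/4:1/4]
   → C = (83/8, -87/8)
5. D_x = 71/10  [GD · AC = 49/20 ∩ 2·signedArea(DCA) = -7/10]
6. D_y = -61/10  [GD · AC = 49/20 ∩ 2·signedArea(DCA) = -7/10]
   → D = (71/10, -61/10)

C = (83/8, -87/8)
D = (71/10, -61/10)
G = (17/2, -15/2)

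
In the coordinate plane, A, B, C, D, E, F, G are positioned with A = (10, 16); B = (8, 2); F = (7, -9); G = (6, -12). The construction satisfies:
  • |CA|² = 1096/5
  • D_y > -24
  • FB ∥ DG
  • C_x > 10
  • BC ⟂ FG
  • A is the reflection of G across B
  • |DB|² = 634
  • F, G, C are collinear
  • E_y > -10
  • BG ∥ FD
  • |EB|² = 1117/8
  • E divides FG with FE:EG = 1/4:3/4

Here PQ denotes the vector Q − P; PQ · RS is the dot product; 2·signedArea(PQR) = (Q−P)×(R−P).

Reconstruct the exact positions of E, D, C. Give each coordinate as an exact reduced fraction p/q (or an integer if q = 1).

C = (52/5, 6/5)
D = (5, -23)
E = (27/4, -39/4)

1. E_x = 27/4  [E divides FG with FE:EG = 1/4:3/4]
2. E_y = -39/4  [E divides FG with FE:EG = 1/4:3/4]
   → E = (27/4, -39/4)
3. D_x = 5  [FB ∥ DG ∩ BG ∥ FD]
4. D_y = -23  [FB ∥ DG ∩ BG ∥ FD]
   → D = (5, -23)
5. C_x = 52/5  [F, G, C are collinear ∩ BC ⟂ FG]
6. C_y = 6/5  [F, G, C are collinear ∩ BC ⟂ FG]
   → C = (52/5, 6/5)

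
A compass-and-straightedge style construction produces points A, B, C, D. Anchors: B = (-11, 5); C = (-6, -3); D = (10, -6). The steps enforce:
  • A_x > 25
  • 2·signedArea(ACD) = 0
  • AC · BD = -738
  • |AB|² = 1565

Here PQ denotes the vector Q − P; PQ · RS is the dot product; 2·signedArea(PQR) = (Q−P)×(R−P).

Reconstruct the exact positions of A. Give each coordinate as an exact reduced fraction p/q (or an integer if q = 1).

1. A_x = 26  [2·signedArea(ACD) = 0 ∩ AC · BD = -738]
2. A_y = -9  [2·signedArea(ACD) = 0 ∩ AC · BD = -738]
   → A = (26, -9)

A = (26, -9)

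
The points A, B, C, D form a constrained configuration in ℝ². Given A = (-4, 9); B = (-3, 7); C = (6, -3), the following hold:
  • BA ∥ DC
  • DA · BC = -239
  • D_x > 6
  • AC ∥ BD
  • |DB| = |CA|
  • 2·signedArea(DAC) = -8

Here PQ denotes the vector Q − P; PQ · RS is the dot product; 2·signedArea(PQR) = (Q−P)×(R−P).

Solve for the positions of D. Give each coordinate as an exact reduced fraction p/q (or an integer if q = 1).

D = (7, -5)

1. D_x = 7  [BA ∥ DC ∩ AC ∥ BD]
2. D_y = -5  [BA ∥ DC ∩ AC ∥ BD]
   → D = (7, -5)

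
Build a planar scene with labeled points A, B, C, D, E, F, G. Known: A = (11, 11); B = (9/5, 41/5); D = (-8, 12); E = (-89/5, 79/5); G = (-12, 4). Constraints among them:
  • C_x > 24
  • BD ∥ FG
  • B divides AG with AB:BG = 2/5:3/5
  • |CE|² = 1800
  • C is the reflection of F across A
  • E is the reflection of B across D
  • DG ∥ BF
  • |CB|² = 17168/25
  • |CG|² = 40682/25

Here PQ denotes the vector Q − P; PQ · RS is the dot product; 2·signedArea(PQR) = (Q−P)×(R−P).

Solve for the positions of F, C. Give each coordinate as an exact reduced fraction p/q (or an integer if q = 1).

C = (121/5, 109/5)
F = (-11/5, 1/5)

1. F_x = -11/5  [BD ∥ FG ∩ DG ∥ BF]
2. F_y = 1/5  [BD ∥ FG ∩ DG ∥ BF]
   → F = (-11/5, 1/5)
3. C_x = 121/5  [C is the reflection of F across A]
4. C_y = 109/5  [C is the reflection of F across A]
   → C = (121/5, 109/5)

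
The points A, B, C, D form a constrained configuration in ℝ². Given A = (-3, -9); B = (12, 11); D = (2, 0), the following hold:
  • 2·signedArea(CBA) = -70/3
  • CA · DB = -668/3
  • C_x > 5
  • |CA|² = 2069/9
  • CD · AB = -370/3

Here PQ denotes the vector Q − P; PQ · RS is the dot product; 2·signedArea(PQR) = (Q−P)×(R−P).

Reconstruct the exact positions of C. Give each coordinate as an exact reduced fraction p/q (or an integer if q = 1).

C = (16/3, 11/3)

1. C_x = 16/3  [CD · AB = -370/3 ∩ 2·signedArea(CBA) = -70/3]
2. C_y = 11/3  [CD · AB = -370/3 ∩ 2·signedArea(CBA) = -70/3]
   → C = (16/3, 11/3)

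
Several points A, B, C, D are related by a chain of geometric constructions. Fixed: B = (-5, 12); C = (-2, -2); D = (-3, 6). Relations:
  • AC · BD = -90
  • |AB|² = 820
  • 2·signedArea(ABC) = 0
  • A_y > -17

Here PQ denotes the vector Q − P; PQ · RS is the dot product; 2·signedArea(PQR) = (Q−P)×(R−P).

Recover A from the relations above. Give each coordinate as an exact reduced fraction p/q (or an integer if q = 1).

A = (1, -16)

1. A_x = 1  [2·signedArea(ABC) = 0 ∩ AC · BD = -90]
2. A_y = -16  [2·signedArea(ABC) = 0 ∩ AC · BD = -90]
   → A = (1, -16)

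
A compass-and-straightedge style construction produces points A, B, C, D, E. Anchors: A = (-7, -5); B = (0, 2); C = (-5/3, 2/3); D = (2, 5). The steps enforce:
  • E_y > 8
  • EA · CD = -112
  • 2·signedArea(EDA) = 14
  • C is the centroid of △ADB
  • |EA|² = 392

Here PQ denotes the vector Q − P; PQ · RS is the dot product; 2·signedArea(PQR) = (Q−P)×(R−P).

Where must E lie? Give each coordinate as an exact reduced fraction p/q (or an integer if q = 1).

E = (7, 9)

1. E_x = 7  [EA · CD = -112 ∩ 2·signedArea(EDA) = 14]
2. E_y = 9  [EA · CD = -112 ∩ 2·signedArea(EDA) = 14]
   → E = (7, 9)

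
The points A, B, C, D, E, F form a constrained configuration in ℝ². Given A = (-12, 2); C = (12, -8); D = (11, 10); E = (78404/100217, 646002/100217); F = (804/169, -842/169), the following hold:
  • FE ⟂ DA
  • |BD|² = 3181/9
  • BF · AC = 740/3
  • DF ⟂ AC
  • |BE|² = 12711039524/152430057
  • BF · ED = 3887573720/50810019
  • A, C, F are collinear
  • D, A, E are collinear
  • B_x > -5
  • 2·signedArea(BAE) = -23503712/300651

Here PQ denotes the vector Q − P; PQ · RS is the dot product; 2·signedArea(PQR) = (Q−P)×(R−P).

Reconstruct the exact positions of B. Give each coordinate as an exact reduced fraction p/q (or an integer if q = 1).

1. B_x = -4  [BF · AC = 740/3 ∩ 2·signedArea(BAE) = -23503712/300651]
2. B_y = -4/3  [BF · AC = 740/3 ∩ 2·signedArea(BAE) = -23503712/300651]
   → B = (-4, -4/3)

B = (-4, -4/3)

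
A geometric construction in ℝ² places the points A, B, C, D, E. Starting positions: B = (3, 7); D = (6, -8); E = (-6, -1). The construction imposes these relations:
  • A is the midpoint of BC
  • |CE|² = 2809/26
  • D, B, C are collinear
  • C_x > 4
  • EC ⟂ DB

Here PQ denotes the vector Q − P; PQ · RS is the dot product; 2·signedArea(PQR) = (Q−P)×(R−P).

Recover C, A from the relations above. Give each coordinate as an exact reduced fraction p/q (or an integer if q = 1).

1. C_x = 109/26  [D, B, C are collinear ∩ EC ⟂ DB]
2. C_y = 27/26  [D, B, C are collinear ∩ EC ⟂ DB]
   → C = (109/26, 27/26)
3. A_x = 187/52  [A is the midpoint of BC]
4. A_y = 209/52  [A is the midpoint of BC]
   → A = (187/52, 209/52)

A = (187/52, 209/52)
C = (109/26, 27/26)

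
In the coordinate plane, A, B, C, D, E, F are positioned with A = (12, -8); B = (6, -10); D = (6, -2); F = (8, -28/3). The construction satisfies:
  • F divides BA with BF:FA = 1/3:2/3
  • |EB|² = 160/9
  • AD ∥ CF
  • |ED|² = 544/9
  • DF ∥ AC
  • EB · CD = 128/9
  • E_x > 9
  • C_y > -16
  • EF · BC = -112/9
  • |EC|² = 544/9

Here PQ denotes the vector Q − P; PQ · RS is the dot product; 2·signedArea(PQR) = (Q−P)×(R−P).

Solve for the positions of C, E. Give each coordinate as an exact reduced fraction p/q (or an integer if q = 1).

C = (14, -46/3)
E = (10, -26/3)

1. C_x = 14  [AD ∥ CF ∩ DF ∥ AC]
2. C_y = -46/3  [AD ∥ CF ∩ DF ∥ AC]
   → C = (14, -46/3)
3. E_x = 10  [EB · CD = 128/9 ∩ EF · BC = -112/9]
4. E_y = -26/3  [EB · CD = 128/9 ∩ EF · BC = -112/9]
   → E = (10, -26/3)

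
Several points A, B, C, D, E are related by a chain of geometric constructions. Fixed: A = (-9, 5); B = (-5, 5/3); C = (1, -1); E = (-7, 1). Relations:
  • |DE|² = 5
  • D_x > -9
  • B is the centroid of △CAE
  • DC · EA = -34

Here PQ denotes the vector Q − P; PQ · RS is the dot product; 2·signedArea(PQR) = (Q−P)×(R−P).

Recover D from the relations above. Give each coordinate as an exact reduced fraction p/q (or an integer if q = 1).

1. D_x = -8  [line 2·x + -4·y + 28 = 0 ∩ |DE|² = 5]
2. D_y = 3  [line 2·x + -4·y + 28 = 0 ∩ |DE|² = 5]
   → D = (-8, 3)

D = (-8, 3)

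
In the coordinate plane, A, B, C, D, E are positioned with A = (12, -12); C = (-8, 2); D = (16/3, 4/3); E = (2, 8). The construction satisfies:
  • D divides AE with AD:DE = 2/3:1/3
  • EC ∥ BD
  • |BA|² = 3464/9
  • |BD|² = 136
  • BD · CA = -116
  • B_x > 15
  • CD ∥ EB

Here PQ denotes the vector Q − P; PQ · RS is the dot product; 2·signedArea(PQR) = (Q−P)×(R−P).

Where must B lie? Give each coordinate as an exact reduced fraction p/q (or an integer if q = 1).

1. B_x = 46/3  [EC ∥ BD ∩ CD ∥ EB]
2. B_y = 22/3  [EC ∥ BD ∩ CD ∥ EB]
   → B = (46/3, 22/3)

B = (46/3, 22/3)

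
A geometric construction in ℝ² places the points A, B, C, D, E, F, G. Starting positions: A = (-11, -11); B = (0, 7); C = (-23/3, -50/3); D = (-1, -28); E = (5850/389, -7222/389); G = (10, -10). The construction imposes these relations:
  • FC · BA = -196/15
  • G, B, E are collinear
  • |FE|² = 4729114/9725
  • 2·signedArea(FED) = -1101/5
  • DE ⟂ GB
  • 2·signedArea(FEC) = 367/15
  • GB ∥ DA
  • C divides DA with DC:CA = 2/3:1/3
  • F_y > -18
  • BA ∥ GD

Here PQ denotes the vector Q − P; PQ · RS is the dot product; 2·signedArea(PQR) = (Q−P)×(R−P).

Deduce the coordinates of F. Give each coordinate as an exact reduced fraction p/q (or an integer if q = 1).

1. F_x = -7  [2·signedArea(FEC) = 367/15 ∩ 2·signedArea(FED) = -1101/5]
2. F_y = -89/5  [2·signedArea(FEC) = 367/15 ∩ 2·signedArea(FED) = -1101/5]
   → F = (-7, -89/5)

F = (-7, -89/5)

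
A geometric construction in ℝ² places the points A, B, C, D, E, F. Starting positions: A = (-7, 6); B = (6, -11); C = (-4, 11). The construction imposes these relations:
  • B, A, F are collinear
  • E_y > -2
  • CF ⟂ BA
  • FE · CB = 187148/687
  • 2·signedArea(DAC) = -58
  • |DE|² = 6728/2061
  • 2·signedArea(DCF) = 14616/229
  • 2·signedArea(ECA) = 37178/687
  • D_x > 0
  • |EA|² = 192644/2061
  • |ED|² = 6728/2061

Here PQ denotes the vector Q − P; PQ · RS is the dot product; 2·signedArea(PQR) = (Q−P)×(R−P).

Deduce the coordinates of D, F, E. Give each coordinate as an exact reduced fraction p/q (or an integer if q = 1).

1. F_x = -1902/229  [B, A, F are collinear ∩ CF ⟂ BA]
2. F_y = 1765/229  [B, A, F are collinear ∩ CF ⟂ BA]
   → F = (-1902/229, 1765/229)
3. E_x = -299/687  [2·signedArea(ECA) = 37178/687 ∩ FE · CB = 187148/687]
4. E_y = -754/687  [2·signedArea(ECA) = 37178/687 ∩ FE · CB = 187148/687]
   → E = (-299/687, -754/687)
5. D_x = 1  [2·signedArea(DCF) = 14616/229 ∩ 2·signedArea(DAC) = -58]
6. D_y = 0  [2·signedArea(DCF) = 14616/229 ∩ 2·signedArea(DAC) = -58]
   → D = (1, 0)

D = (1, 0)
E = (-299/687, -754/687)
F = (-1902/229, 1765/229)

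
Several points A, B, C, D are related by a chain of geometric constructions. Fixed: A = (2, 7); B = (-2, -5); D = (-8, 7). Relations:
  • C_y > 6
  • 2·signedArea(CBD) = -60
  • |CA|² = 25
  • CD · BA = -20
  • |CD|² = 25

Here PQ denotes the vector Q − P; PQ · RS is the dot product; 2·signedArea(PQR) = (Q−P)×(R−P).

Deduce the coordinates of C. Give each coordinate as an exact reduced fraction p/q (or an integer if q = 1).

C = (-3, 7)

1. C_x = -3  [2·signedArea(CBD) = -60 ∩ CD · BA = -20]
2. C_y = 7  [2·signedArea(CBD) = -60 ∩ CD · BA = -20]
   → C = (-3, 7)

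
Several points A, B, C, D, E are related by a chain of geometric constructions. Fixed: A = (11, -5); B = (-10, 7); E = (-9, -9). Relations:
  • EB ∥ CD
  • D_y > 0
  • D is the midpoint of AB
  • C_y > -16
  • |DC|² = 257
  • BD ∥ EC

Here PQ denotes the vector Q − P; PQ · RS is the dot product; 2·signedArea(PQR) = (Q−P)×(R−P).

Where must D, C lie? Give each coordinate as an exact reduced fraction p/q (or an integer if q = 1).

C = (3/2, -15)
D = (1/2, 1)

1. D_x = 1/2  [D is the midpoint of AB]
2. D_y = 1  [D is the midpoint of AB]
   → D = (1/2, 1)
3. C_x = 3/2  [EB ∥ CD ∩ BD ∥ EC]
4. C_y = -15  [EB ∥ CD ∩ BD ∥ EC]
   → C = (3/2, -15)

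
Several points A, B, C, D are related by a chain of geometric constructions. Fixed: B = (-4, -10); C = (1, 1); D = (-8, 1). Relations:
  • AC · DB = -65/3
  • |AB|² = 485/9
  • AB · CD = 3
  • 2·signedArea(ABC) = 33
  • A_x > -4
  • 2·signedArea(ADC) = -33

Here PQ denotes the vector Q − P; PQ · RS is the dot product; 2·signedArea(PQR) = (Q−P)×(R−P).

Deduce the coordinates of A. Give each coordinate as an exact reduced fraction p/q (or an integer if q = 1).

1. A_x = -11/3  [2·signedArea(ADC) = -33 ∩ 2·signedArea(ABC) = 33]
2. A_y = -8/3  [2·signedArea(ADC) = -33 ∩ 2·signedArea(ABC) = 33]
   → A = (-11/3, -8/3)

A = (-11/3, -8/3)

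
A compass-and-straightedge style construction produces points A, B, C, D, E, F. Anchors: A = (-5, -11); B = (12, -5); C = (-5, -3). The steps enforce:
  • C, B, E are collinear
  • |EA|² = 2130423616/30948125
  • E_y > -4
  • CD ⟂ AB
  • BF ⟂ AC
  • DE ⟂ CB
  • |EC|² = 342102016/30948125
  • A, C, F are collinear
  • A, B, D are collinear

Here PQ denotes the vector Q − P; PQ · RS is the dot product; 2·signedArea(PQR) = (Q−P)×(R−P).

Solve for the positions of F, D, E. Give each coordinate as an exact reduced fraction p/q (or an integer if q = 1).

D = (-809/325, -3287/325)
E = (-161693/95225, -322667/95225)
F = (-5, -5)

1. F_x = -5  [A, C, F are collinear ∩ BF ⟂ AC]
2. F_y = -5  [A, C, F are collinear ∩ BF ⟂ AC]
   → F = (-5, -5)
3. D_x = -809/325  [A, B, D are collinear ∩ CD ⟂ AB]
4. D_y = -3287/325  [A, B, D are collinear ∩ CD ⟂ AB]
   → D = (-809/325, -3287/325)
5. E_x = -161693/95225  [C, B, E are collinear ∩ DE ⟂ CB]
6. E_y = -322667/95225  [C, B, E are collinear ∩ DE ⟂ CB]
   → E = (-161693/95225, -322667/95225)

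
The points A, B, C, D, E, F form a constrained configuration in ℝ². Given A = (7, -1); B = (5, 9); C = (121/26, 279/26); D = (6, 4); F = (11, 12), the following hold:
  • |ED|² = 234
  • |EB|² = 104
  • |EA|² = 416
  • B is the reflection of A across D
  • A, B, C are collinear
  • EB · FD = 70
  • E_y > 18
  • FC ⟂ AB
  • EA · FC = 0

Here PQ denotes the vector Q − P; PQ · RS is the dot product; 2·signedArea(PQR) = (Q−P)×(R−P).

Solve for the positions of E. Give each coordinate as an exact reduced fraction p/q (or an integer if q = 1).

1. E_x = 3  [EA · FC = 0 ∩ EB · FD = 70]
2. E_y = 19  [EA · FC = 0 ∩ EB · FD = 70]
   → E = (3, 19)

E = (3, 19)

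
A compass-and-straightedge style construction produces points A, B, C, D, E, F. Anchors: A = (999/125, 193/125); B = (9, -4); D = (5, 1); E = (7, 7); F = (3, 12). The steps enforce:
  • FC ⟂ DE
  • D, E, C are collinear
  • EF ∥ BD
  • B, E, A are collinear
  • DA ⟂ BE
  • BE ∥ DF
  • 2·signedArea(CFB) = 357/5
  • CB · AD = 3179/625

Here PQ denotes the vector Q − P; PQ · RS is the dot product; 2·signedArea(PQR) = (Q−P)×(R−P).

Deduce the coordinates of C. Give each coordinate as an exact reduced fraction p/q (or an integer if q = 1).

1. C_x = 81/10  [D, E, C are collinear ∩ FC ⟂ DE]
2. C_y = 103/10  [D, E, C are collinear ∩ FC ⟂ DE]
   → C = (81/10, 103/10)

C = (81/10, 103/10)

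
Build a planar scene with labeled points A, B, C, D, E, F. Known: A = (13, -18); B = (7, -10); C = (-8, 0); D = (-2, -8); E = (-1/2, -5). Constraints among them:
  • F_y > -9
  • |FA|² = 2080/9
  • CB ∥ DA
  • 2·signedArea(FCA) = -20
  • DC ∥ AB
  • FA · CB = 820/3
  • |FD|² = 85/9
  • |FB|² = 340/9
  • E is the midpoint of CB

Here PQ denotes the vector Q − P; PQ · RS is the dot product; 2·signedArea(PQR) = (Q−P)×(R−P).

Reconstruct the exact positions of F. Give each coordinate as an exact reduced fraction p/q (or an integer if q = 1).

F = (1, -26/3)

1. F_x = 1  [FA · CB = 820/3 ∩ 2·signedArea(FCA) = -20]
2. F_y = -26/3  [FA · CB = 820/3 ∩ 2·signedArea(FCA) = -20]
   → F = (1, -26/3)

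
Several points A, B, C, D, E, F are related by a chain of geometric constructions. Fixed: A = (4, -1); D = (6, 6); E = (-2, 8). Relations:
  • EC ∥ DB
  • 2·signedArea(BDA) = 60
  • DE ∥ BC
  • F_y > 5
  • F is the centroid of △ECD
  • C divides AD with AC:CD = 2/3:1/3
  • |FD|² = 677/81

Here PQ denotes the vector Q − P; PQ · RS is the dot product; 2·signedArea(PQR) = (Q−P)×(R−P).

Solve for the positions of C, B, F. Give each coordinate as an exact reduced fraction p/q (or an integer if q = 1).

B = (40/3, 5/3)
C = (16/3, 11/3)
F = (28/9, 53/9)

1. C_x = 16/3  [C divides AD with AC:CD = 2/3:1/3]
2. C_y = 11/3  [C divides AD with AC:CD = 2/3:1/3]
   → C = (16/3, 11/3)
3. B_x = 40/3  [DE ∥ BC ∩ EC ∥ DB]
4. B_y = 5/3  [DE ∥ BC ∩ EC ∥ DB]
   → B = (40/3, 5/3)
5. F_x = 28/9  [F is the centroid of △ECD]
6. F_y = 53/9  [F is the centroid of △ECD]
   → F = (28/9, 53/9)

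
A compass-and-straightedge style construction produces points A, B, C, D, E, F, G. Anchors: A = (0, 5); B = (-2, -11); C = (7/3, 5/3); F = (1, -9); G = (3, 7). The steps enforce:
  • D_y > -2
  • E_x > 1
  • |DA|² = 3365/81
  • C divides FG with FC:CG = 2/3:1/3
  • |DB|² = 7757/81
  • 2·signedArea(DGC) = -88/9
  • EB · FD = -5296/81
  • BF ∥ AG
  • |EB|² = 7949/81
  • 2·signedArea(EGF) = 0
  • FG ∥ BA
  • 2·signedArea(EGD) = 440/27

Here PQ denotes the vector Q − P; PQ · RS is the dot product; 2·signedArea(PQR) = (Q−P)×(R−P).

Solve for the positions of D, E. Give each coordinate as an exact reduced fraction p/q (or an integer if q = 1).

1. D_x = 1/9  [line 16/3·x + -2/3·y + -14/9 = 0 ∩ |DB|² = 7757/81]
2. D_y = -13/9  [line 16/3·x + -2/3·y + -14/9 = 0 ∩ |DB|² = 7757/81]
   → D = (1/9, -13/9)
3. E_x = 17/9  [2·signedArea(EGF) = 0 ∩ 2·signedArea(EGD) = 440/27]
4. E_y = -17/9  [2·signedArea(EGF) = 0 ∩ 2·signedArea(EGD) = 440/27]
   → E = (17/9, -17/9)

D = (1/9, -13/9)
E = (17/9, -17/9)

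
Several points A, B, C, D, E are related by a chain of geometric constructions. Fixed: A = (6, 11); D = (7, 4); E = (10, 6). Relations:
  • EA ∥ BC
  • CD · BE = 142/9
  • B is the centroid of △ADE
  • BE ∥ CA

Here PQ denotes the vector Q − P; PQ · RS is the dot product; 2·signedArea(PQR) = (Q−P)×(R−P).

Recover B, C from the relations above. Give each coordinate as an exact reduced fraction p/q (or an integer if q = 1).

1. B_x = 23/3  [B is the centroid of △ADE]
2. B_y = 7  [B is the centroid of △ADE]
   → B = (23/3, 7)
3. C_x = 11/3  [BE ∥ CA ∩ EA ∥ BC]
4. C_y = 12  [BE ∥ CA ∩ EA ∥ BC]
   → C = (11/3, 12)

B = (23/3, 7)
C = (11/3, 12)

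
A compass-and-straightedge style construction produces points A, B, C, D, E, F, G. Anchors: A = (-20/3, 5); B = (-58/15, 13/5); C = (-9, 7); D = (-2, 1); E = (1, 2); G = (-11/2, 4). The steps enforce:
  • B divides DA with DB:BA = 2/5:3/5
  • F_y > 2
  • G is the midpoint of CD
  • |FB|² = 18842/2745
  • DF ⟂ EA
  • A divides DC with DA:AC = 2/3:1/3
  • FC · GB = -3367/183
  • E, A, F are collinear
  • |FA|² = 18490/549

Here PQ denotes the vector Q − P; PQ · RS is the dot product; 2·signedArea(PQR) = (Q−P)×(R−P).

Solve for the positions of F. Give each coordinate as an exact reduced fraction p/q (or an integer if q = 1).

F = (-77/61, 176/61)

1. F_x = -77/61  [E, A, F are collinear ∩ DF ⟂ EA]
2. F_y = 176/61  [E, A, F are collinear ∩ DF ⟂ EA]
   → F = (-77/61, 176/61)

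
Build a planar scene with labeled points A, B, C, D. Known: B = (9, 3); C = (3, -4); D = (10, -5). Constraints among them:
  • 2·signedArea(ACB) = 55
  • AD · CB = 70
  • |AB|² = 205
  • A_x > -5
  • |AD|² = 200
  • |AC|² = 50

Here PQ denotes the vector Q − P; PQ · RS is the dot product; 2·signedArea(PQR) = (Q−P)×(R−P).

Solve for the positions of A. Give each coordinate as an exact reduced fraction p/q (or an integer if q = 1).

1. A_x = -4  [2·signedArea(ACB) = 55 ∩ AD · CB = 70]
2. A_y = -3  [2·signedArea(ACB) = 55 ∩ AD · CB = 70]
   → A = (-4, -3)

A = (-4, -3)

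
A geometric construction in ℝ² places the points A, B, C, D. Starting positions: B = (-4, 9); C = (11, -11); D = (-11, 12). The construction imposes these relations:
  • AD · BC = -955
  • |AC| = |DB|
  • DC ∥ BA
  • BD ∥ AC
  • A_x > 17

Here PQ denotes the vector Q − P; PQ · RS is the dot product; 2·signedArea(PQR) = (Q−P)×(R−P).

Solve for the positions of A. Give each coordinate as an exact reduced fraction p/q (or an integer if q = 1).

1. A_x = 18  [BD ∥ AC ∩ DC ∥ BA]
2. A_y = -14  [BD ∥ AC ∩ DC ∥ BA]
   → A = (18, -14)

A = (18, -14)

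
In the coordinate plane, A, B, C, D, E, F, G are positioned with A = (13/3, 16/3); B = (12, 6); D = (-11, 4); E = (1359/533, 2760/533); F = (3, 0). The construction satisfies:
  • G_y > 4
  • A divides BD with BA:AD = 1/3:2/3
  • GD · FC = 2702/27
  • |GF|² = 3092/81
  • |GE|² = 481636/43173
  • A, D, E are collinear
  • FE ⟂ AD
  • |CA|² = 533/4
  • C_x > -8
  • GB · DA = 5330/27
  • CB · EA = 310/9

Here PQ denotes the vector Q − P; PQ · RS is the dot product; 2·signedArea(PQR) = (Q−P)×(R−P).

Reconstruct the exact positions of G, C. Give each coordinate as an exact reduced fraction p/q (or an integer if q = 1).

1. G_x = -7/9  [line -46/3·x + -4/3·y + -146/27 = 0 ∩ |GE|² = 481636/43173]
2. G_y = 44/9  [line -46/3·x + -4/3·y + -146/27 = 0 ∩ |GE|² = 481636/43173]
   → G = (-7/9, 44/9)
3. C_x = -43/6  [line -92/9·x + -8/9·y + -1874/27 = 0 ∩ |CA|² = 533/4]
4. C_y = 13/3  [line -92/9·x + -8/9·y + -1874/27 = 0 ∩ |CA|² = 533/4]
   → C = (-43/6, 13/3)

C = (-43/6, 13/3)
G = (-7/9, 44/9)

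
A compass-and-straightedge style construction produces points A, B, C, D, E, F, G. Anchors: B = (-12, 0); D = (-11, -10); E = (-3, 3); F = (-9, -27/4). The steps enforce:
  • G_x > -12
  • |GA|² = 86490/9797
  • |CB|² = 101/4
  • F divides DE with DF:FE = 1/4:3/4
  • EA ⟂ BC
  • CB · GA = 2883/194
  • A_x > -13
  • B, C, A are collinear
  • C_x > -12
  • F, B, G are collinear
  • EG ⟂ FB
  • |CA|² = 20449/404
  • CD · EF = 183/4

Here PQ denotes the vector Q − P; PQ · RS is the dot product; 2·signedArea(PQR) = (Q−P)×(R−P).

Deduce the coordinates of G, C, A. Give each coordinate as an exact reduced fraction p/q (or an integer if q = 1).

A = (-1233/101, 210/101)
C = (-23/2, -5)
G = (-1128/97, -81/97)

1. G_x = -1128/97  [F, B, G are collinear ∩ EG ⟂ FB]
2. G_y = -81/97  [F, B, G are collinear ∩ EG ⟂ FB]
   → G = (-1128/97, -81/97)
3. C_x = -23/2  [line 6·x + 39/4·y + 471/4 = 0 ∩ |CB|² = 101/4]
4. C_y = -5  [line 6·x + 39/4·y + 471/4 = 0 ∩ |CB|² = 101/4]
   → C = (-23/2, -5)
5. A_x = -1233/101  [CB · GA = 2883/194 ∩ B, C, A are collinear]
6. A_y = 210/101  [CB · GA = 2883/194 ∩ B, C, A are collinear]
   → A = (-1233/101, 210/101)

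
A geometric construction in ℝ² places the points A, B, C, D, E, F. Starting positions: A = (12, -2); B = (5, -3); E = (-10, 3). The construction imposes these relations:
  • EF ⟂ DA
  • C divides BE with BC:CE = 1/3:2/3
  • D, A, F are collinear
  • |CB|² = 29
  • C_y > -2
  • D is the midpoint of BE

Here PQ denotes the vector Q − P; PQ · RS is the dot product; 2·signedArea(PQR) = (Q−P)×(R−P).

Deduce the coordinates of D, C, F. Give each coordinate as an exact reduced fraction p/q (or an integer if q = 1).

C = (0, -1)
D = (-5/2, 0)
F = (-8798/857, 918/857)

1. D_x = -5/2  [D is the midpoint of BE]
2. D_y = 0  [D is the midpoint of BE]
   → D = (-5/2, 0)
3. C_x = 0  [C divides BE with BC:CE = 1/3:2/3]
4. C_y = -1  [C divides BE with BC:CE = 1/3:2/3]
   → C = (0, -1)
5. F_x = -8798/857  [D, A, F are collinear ∩ EF ⟂ DA]
6. F_y = 918/857  [D, A, F are collinear ∩ EF ⟂ DA]
   → F = (-8798/857, 918/857)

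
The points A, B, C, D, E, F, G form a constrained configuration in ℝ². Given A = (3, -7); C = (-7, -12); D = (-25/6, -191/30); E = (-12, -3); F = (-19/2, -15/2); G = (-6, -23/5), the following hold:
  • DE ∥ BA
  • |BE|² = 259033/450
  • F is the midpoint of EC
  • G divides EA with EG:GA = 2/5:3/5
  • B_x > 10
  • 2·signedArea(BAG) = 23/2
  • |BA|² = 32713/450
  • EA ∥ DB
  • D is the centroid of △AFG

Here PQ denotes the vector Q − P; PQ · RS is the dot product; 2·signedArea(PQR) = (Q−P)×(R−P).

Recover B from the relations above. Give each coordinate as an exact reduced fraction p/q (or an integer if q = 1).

1. B_x = 65/6  [DE ∥ BA ∩ EA ∥ DB]
2. B_y = -311/30  [DE ∥ BA ∩ EA ∥ DB]
   → B = (65/6, -311/30)

B = (65/6, -311/30)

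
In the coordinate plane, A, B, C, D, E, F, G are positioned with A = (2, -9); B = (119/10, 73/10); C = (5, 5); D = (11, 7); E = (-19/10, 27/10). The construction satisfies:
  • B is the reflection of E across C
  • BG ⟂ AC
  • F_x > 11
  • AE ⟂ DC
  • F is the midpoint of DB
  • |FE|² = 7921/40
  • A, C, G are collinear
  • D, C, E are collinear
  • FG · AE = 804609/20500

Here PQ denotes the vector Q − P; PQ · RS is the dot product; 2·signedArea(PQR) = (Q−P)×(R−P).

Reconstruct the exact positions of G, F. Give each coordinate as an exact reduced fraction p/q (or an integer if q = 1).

1. G_x = 11837/2050  [A, C, G are collinear ∩ BG ⟂ AC]
2. G_y = 8828/1025  [A, C, G are collinear ∩ BG ⟂ AC]
   → G = (11837/2050, 8828/1025)
3. F_x = 229/20  [F is the midpoint of DB]
4. F_y = 143/20  [F is the midpoint of DB]
   → F = (229/20, 143/20)

F = (229/20, 143/20)
G = (11837/2050, 8828/1025)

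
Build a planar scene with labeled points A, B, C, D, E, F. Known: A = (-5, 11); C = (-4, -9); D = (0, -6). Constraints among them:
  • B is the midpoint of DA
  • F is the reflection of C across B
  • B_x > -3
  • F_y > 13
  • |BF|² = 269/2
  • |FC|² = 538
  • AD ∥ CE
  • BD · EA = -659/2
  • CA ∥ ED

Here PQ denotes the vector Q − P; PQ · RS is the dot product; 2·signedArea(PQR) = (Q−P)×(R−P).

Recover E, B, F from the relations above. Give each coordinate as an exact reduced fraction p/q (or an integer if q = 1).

1. E_x = 1  [CA ∥ ED ∩ AD ∥ CE]
2. E_y = -26  [CA ∥ ED ∩ AD ∥ CE]
   → E = (1, -26)
3. B_x = -5/2  [B is the midpoint of DA]
4. B_y = 5/2  [B is the midpoint of DA]
   → B = (-5/2, 5/2)
5. F_x = -1  [F is the reflection of C across B]
6. F_y = 14  [F is the reflection of C across B]
   → F = (-1, 14)

B = (-5/2, 5/2)
E = (1, -26)
F = (-1, 14)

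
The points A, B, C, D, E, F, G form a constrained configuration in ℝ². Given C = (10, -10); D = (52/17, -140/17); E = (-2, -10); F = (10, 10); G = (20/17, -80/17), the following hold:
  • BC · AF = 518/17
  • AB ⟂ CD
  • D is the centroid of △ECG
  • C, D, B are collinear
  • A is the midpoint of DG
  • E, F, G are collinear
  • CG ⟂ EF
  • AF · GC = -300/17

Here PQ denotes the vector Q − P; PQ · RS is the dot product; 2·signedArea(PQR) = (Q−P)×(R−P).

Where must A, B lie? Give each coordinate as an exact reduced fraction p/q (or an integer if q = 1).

1. A_x = 36/17  [A is the midpoint of DG]
2. A_y = -110/17  [A is the midpoint of DG]
   → A = (36/17, -110/17)
3. B_x = 3249/1853  [C, D, B are collinear ∩ AB ⟂ CD]
4. B_y = -14645/1853  [C, D, B are collinear ∩ AB ⟂ CD]
   → B = (3249/1853, -14645/1853)

A = (36/17, -110/17)
B = (3249/1853, -14645/1853)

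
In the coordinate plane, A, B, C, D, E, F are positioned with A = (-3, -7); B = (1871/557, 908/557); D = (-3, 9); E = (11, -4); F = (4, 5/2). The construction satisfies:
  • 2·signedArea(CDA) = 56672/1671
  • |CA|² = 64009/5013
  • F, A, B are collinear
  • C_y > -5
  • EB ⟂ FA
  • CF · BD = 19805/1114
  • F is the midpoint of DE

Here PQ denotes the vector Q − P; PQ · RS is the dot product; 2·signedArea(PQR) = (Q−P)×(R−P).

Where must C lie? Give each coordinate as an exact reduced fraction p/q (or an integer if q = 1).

1. C_x = -1471/1671  [2·signedArea(CDA) = 56672/1671 ∩ CF · BD = 19805/1114]
2. C_y = -6890/1671  [2·signedArea(CDA) = 56672/1671 ∩ CF · BD = 19805/1114]
   → C = (-1471/1671, -6890/1671)

C = (-1471/1671, -6890/1671)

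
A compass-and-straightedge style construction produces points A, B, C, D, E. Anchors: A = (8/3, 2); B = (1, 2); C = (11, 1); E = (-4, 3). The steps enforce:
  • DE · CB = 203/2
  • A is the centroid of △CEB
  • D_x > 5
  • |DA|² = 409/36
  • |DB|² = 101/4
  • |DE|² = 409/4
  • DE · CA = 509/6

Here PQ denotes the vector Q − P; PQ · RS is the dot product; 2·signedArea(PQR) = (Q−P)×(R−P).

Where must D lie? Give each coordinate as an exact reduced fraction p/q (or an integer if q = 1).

D = (6, 3/2)

1. D_x = 6  [DE · CA = 509/6 ∩ DE · CB = 203/2]
2. D_y = 3/2  [DE · CA = 509/6 ∩ DE · CB = 203/2]
   → D = (6, 3/2)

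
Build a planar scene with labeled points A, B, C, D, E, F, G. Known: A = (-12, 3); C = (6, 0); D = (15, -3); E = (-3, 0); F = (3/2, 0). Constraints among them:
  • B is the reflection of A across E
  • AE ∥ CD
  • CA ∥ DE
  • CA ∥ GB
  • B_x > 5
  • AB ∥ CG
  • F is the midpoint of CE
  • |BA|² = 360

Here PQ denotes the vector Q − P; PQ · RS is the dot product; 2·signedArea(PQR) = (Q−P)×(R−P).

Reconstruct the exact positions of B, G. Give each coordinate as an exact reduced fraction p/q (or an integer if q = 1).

1. B_x = 6  [B is the reflection of A across E]
2. B_y = -3  [B is the reflection of A across E]
   → B = (6, -3)
3. G_x = 24  [CA ∥ GB ∩ AB ∥ CG]
4. G_y = -6  [CA ∥ GB ∩ AB ∥ CG]
   → G = (24, -6)

B = (6, -3)
G = (24, -6)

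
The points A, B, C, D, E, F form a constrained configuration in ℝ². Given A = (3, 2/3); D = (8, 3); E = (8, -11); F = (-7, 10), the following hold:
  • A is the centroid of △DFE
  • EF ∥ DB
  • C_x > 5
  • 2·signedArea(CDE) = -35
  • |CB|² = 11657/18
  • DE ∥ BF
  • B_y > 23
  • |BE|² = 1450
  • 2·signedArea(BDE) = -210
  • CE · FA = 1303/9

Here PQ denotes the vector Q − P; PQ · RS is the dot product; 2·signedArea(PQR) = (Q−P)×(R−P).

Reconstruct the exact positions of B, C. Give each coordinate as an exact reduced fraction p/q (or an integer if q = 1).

B = (-7, 24)
C = (11/2, 11/6)

1. B_x = -7  [DE ∥ BF ∩ EF ∥ DB]
2. B_y = 24  [DE ∥ BF ∩ EF ∥ DB]
   → B = (-7, 24)
3. C_x = 11/2  [2·signedArea(CDE) = -35 ∩ CE · FA = 1303/9]
4. C_y = 11/6  [2·signedArea(CDE) = -35 ∩ CE · FA = 1303/9]
   → C = (11/2, 11/6)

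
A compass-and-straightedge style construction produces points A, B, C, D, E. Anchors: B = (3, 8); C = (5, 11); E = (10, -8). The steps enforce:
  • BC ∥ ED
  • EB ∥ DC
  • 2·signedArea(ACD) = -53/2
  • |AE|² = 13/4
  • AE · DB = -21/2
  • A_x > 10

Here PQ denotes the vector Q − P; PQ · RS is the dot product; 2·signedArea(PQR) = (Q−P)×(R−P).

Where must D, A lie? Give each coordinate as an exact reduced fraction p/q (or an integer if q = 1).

1. D_x = 12  [EB ∥ DC ∩ BC ∥ ED]
2. D_y = -5  [EB ∥ DC ∩ BC ∥ ED]
   → D = (12, -5)
3. A_x = 11  [2·signedArea(ACD) = -53/2 ∩ AE · DB = -21/2]
4. A_y = -13/2  [2·signedArea(ACD) = -53/2 ∩ AE · DB = -21/2]
   → A = (11, -13/2)

A = (11, -13/2)
D = (12, -5)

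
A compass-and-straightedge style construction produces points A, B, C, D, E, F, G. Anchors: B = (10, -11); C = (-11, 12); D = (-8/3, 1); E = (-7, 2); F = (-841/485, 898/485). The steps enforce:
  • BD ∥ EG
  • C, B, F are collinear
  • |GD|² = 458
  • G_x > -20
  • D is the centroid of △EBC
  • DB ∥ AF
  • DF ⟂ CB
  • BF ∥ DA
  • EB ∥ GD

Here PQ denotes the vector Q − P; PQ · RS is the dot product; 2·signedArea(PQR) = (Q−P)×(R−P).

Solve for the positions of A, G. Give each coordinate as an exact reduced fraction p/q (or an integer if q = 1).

1. A_x = -20953/1455  [DB ∥ AF ∩ BF ∥ DA]
2. A_y = 6718/485  [DB ∥ AF ∩ BF ∥ DA]
   → A = (-20953/1455, 6718/485)
3. G_x = -59/3  [EB ∥ GD ∩ BD ∥ EG]
4. G_y = 14  [EB ∥ GD ∩ BD ∥ EG]
   → G = (-59/3, 14)

A = (-20953/1455, 6718/485)
G = (-59/3, 14)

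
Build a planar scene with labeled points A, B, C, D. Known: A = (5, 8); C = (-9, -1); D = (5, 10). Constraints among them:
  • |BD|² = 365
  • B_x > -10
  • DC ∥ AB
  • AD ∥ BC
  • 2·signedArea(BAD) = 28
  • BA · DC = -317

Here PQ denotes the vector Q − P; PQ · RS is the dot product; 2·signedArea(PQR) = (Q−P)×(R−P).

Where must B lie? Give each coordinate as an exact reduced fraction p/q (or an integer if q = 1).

1. B_x = -9  [AD ∥ BC ∩ DC ∥ AB]
2. B_y = -3  [AD ∥ BC ∩ DC ∥ AB]
   → B = (-9, -3)

B = (-9, -3)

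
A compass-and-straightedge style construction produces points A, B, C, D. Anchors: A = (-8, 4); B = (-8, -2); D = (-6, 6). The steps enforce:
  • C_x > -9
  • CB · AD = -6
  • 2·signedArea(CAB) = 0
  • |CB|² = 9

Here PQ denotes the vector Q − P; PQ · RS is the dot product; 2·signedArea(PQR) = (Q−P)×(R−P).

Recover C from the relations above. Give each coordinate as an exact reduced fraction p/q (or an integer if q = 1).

1. C_x = -8  [2·signedArea(CAB) = 0 ∩ CB · AD = -6]
2. C_y = 1  [2·signedArea(CAB) = 0 ∩ CB · AD = -6]
   → C = (-8, 1)

C = (-8, 1)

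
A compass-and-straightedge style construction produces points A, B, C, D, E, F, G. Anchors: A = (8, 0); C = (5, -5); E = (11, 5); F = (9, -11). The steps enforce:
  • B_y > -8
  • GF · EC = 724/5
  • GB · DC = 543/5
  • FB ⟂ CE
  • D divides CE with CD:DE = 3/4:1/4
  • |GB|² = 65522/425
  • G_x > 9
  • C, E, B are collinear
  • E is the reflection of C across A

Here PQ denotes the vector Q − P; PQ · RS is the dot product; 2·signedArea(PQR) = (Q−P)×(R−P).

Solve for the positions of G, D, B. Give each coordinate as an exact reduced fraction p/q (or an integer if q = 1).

1. D_x = 19/2  [D divides CE with CD:DE = 3/4:1/4]
2. D_y = 5/2  [D divides CE with CD:DE = 3/4:1/4]
   → D = (19/2, 5/2)
3. B_x = 58/17  [C, E, B are collinear ∩ FB ⟂ CE]
4. B_y = -130/17  [C, E, B are collinear ∩ FB ⟂ CE]
   → B = (58/17, -130/17)
5. G_x = 49/5  [line 9/2·x + 15/2·y + -333/5 = 0 ∩ |GB|² = 65522/425]
6. G_y = 3  [line 9/2·x + 15/2·y + -333/5 = 0 ∩ |GB|² = 65522/425]
   → G = (49/5, 3)

B = (58/17, -130/17)
D = (19/2, 5/2)
G = (49/5, 3)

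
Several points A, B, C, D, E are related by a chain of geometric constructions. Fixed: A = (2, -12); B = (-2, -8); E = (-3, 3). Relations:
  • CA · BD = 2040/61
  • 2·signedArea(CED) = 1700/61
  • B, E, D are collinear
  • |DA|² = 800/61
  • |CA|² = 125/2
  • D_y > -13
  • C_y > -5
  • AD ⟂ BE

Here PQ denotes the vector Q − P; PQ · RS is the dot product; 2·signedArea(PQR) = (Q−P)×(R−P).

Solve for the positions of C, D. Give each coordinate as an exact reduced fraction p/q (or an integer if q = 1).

C = (-1/2, -9/2)
D = (-98/61, -752/61)

1. D_x = -98/61  [B, E, D are collinear ∩ AD ⟂ BE]
2. D_y = -752/61  [B, E, D are collinear ∩ AD ⟂ BE]
   → D = (-98/61, -752/61)
3. C_x = -1/2  [2·signedArea(CED) = 1700/61 ∩ CA · BD = 2040/61]
4. C_y = -9/2  [2·signedArea(CED) = 1700/61 ∩ CA · BD = 2040/61]
   → C = (-1/2, -9/2)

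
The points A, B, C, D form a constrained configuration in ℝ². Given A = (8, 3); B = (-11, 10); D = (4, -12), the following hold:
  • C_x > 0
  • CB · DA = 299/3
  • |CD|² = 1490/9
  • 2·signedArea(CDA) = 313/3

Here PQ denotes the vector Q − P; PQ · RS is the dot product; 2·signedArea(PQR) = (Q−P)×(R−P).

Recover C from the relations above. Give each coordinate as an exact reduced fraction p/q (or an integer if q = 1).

1. C_x = 1/3  [2·signedArea(CDA) = 313/3 ∩ CB · DA = 299/3]
2. C_y = 1/3  [2·signedArea(CDA) = 313/3 ∩ CB · DA = 299/3]
   → C = (1/3, 1/3)

C = (1/3, 1/3)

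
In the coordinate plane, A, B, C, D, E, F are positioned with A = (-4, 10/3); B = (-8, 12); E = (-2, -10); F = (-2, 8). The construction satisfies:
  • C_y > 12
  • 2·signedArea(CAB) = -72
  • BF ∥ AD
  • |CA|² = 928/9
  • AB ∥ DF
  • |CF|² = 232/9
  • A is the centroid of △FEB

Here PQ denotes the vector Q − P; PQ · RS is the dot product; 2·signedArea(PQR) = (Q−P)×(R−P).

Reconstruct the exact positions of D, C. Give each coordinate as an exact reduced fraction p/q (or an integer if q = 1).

C = (0, 38/3)
D = (2, -2/3)

1. D_x = 2  [AB ∥ DF ∩ BF ∥ AD]
2. D_y = -2/3  [AB ∥ DF ∩ BF ∥ AD]
   → D = (2, -2/3)
3. C_x = 0  [line -26/3·x + -4·y + 152/3 = 0 ∩ |CF|² = 232/9]
4. C_y = 38/3  [line -26/3·x + -4·y + 152/3 = 0 ∩ |CF|² = 232/9]
   → C = (0, 38/3)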